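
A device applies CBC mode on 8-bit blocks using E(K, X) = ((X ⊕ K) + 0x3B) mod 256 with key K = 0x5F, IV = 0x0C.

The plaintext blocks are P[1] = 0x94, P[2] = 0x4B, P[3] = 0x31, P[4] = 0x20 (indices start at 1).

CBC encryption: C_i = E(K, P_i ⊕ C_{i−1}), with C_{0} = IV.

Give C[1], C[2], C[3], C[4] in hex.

C[1] = 0x02, C[2] = 0x51, C[3] = 0x7A, C[4] = 0x40

C[1]: P[1] ⊕ 0x0C = 0x98; E(K, 0x98) = 0x02.
C[2]: P[2] ⊕ 0x02 = 0x49; E(K, 0x49) = 0x51.
C[3]: P[3] ⊕ 0x51 = 0x60; E(K, 0x60) = 0x7A.
C[4]: P[4] ⊕ 0x7A = 0x5A; E(K, 0x5A) = 0x40.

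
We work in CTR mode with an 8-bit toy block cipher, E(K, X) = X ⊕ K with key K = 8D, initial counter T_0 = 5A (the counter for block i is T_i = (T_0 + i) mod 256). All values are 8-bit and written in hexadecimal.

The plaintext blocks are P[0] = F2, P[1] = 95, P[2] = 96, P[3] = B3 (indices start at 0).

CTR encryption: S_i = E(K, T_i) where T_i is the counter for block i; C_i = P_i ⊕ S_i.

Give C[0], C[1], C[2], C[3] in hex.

C[0] = 25, C[1] = 43, C[2] = 47, C[3] = 63

C[0]: T = 5A, S = E(K, T) = D7; F2 ⊕ D7 = 25.
C[1]: T = 5B, S = E(K, T) = D6; 95 ⊕ D6 = 43.
C[2]: T = 5C, S = E(K, T) = D1; 96 ⊕ D1 = 47.
C[3]: T = 5D, S = E(K, T) = D0; B3 ⊕ D0 = 63.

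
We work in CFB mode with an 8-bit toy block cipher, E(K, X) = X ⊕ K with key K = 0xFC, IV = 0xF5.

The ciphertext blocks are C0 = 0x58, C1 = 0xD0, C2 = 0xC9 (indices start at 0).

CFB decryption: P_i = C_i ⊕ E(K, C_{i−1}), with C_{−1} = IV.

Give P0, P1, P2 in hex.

P0 = 0x51, P1 = 0x74, P2 = 0xE5

P0: E(K, 0xF5) = 0x09; 0x58 ⊕ 0x09 = 0x51.
P1: E(K, 0x58) = 0xA4; 0xD0 ⊕ 0xA4 = 0x74.
P2: E(K, 0xD0) = 0x2C; 0xC9 ⊕ 0x2C = 0xE5.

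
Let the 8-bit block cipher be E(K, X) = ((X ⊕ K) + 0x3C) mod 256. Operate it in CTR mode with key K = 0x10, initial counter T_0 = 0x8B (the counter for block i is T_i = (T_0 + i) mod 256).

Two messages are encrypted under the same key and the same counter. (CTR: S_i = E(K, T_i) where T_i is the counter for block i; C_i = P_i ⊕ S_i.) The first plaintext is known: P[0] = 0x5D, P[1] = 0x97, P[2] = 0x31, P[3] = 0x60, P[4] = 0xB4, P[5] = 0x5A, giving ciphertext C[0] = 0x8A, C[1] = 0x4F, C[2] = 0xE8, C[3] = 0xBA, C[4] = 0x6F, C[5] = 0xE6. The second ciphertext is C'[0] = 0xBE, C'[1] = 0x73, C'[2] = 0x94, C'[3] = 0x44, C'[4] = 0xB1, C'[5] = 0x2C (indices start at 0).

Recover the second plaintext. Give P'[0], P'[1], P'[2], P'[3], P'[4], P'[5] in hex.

P'[0] = 0x69, P'[1] = 0xAB, P'[2] = 0x4D, P'[3] = 0x9E, P'[4] = 0x6A, P'[5] = 0x90

In CTR with a reused counter, both messages share the same keystream S_i, so C_i ⊕ C'_i = P_i ⊕ P'_i and thus P'_i = P_i ⊕ C_i ⊕ C'_i.
P'[0]: 0x5D ⊕ 0x8A ⊕ 0xBE = 0x69.
P'[1]: 0x97 ⊕ 0x4F ⊕ 0x73 = 0xAB.
P'[2]: 0x31 ⊕ 0xE8 ⊕ 0x94 = 0x4D.
P'[3]: 0x60 ⊕ 0xBA ⊕ 0x44 = 0x9E.
P'[4]: 0xB4 ⊕ 0x6F ⊕ 0xB1 = 0x6A.
P'[5]: 0x5A ⊕ 0xE6 ⊕ 0x2C = 0x90.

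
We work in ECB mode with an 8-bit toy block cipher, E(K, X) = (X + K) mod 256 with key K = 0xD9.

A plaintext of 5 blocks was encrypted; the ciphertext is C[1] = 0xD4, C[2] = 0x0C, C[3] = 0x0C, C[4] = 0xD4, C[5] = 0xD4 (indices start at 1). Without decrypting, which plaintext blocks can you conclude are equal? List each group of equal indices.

P[1] = P[4] = P[5]; P[2] = P[3]

ECB encrypts each block independently with the same key, so equal ciphertext blocks imply equal plaintext blocks.
C[1] = C[4] = C[5] = 0xD4, so P[1] = P[4] = P[5].
C[2] = C[3] = 0x0C, so P[2] = P[3].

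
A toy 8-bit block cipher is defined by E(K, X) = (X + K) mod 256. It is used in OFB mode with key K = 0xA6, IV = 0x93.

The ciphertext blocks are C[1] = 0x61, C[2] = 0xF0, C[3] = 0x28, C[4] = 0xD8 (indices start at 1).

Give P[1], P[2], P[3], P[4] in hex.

OFB decryption: S_i = E(K, S_{i−1}) with S_{0} = IV; P_i = C_i ⊕ S_i.
P[1]: S = E(K, 0x93) = 0x39; 0x61 ⊕ 0x39 = 0x58.
P[2]: S = E(K, 0x39) = 0xDF; 0xF0 ⊕ 0xDF = 0x2F.
P[3]: S = E(K, 0xDF) = 0x85; 0x28 ⊕ 0x85 = 0xAD.
P[4]: S = E(K, 0x85) = 0x2B; 0xD8 ⊕ 0x2B = 0xF3.

P[1] = 0x58, P[2] = 0x2F, P[3] = 0xAD, P[4] = 0xF3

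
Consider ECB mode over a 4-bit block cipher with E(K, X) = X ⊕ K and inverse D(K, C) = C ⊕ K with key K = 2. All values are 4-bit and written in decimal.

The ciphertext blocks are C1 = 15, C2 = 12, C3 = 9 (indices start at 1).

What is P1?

P1 = 13

ECB decryption: P_i = D(K, C_i).
P1: D(K, 15) = 13.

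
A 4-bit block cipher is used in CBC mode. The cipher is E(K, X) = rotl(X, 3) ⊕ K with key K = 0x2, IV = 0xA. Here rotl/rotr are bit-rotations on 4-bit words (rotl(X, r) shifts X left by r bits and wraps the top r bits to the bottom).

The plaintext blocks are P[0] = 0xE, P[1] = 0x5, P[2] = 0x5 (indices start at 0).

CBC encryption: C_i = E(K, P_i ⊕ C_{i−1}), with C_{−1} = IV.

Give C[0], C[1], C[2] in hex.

C[0] = 0x0, C[1] = 0x8, C[2] = 0xC

C[0]: P[0] ⊕ 0xA = 0x4; E(K, 0x4) = 0x0.
C[1]: P[1] ⊕ 0x0 = 0x5; E(K, 0x5) = 0x8.
C[2]: P[2] ⊕ 0x8 = 0xD; E(K, 0xD) = 0xC.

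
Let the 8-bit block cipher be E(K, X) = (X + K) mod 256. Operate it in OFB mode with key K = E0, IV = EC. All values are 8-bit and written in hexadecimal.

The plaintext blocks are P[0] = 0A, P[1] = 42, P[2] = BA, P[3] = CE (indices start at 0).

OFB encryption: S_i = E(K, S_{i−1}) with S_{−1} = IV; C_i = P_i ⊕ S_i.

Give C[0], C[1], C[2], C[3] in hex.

C[0]: S = E(K, EC) = CC; 0A ⊕ CC = C6.
C[1]: S = E(K, CC) = AC; 42 ⊕ AC = EE.
C[2]: S = E(K, AC) = 8C; BA ⊕ 8C = 36.
C[3]: S = E(K, 8C) = 6C; CE ⊕ 6C = A2.

C[0] = C6, C[1] = EE, C[2] = 36, C[3] = A2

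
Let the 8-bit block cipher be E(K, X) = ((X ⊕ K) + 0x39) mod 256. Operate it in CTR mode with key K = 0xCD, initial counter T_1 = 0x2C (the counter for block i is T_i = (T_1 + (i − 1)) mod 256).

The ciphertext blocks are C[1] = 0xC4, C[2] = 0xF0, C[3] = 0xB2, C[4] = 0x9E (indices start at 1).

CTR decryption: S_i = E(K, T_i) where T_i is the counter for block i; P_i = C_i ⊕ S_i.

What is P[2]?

P[2] = 0xE9

P[2]: T = 0x2D, S = E(K, T) = 0x19; 0xF0 ⊕ 0x19 = 0xE9.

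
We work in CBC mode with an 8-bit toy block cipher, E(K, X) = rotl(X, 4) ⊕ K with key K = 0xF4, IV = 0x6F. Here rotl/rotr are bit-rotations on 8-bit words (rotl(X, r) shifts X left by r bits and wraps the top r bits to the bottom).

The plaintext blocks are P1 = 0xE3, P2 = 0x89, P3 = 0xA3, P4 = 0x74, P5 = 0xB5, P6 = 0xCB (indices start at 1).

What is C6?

CBC encryption: C_i = E(K, P_i ⊕ C_{i−1}), with C_{0} = IV.
C1: P1 ⊕ 0x6F = 0x8C; E(K, 0x8C) = 0x3C.
C2: P2 ⊕ 0x3C = 0xB5; E(K, 0xB5) = 0xAF.
C3: P3 ⊕ 0xAF = 0x0C; E(K, 0x0C) = 0x34.
C4: P4 ⊕ 0x34 = 0x40; E(K, 0x40) = 0xF0.
C5: P5 ⊕ 0xF0 = 0x45; E(K, 0x45) = 0xA0.
C6: P6 ⊕ 0xA0 = 0x6B; E(K, 0x6B) = 0x42.

C6 = 0x42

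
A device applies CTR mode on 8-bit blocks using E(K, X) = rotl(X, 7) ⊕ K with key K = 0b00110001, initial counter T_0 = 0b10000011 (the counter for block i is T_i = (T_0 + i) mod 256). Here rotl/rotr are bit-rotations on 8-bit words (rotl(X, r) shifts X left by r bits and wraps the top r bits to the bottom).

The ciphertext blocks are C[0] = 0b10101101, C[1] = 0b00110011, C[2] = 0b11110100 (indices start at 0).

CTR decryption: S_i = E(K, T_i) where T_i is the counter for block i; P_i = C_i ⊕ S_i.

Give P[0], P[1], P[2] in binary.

P[0] = 0b01011101, P[1] = 0b01000000, P[2] = 0b00000111

P[0]: T = 0b10000011, S = E(K, T) = 0b11110000; 0b10101101 ⊕ 0b11110000 = 0b01011101.
P[1]: T = 0b10000100, S = E(K, T) = 0b01110011; 0b00110011 ⊕ 0b01110011 = 0b01000000.
P[2]: T = 0b10000101, S = E(K, T) = 0b11110011; 0b11110100 ⊕ 0b11110011 = 0b00000111.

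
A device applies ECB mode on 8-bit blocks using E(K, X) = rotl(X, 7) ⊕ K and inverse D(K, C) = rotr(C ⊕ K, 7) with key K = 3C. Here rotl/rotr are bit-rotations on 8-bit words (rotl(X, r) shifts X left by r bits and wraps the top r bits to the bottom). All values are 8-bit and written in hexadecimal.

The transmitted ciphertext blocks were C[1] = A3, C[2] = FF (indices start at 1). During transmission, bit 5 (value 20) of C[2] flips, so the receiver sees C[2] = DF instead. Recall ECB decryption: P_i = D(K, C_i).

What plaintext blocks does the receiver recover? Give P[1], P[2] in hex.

P[1] = 3F, P[2] = C7

Only C[2] changed, to DF. In ECB, a change in C_i affects only P_i. Decrypting the received ciphertext:
P[1]: D(K, A3) = 3F.
P[2]: D(K, DF) = C7.
Blocks that differ from the original plaintext: P[2].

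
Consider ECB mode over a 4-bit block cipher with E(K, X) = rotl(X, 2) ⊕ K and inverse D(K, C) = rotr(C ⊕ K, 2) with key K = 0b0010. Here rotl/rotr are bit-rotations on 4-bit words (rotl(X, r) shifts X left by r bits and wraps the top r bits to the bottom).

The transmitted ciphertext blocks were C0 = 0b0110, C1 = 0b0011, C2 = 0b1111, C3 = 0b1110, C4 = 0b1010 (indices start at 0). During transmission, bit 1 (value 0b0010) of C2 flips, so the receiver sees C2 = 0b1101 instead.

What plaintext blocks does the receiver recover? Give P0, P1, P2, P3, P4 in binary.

P0 = 0b0001, P1 = 0b0100, P2 = 0b1111, P3 = 0b0011, P4 = 0b0010

ECB decryption: P_i = D(K, C_i).
Only C2 changed, to 0b1101. In ECB, a change in C_i affects only P_i. Decrypting the received ciphertext:
P0: D(K, 0b0110) = 0b0001.
P1: D(K, 0b0011) = 0b0100.
P2: D(K, 0b1101) = 0b1111.
P3: D(K, 0b1110) = 0b0011.
P4: D(K, 0b1010) = 0b0010.
Blocks that differ from the original plaintext: P2.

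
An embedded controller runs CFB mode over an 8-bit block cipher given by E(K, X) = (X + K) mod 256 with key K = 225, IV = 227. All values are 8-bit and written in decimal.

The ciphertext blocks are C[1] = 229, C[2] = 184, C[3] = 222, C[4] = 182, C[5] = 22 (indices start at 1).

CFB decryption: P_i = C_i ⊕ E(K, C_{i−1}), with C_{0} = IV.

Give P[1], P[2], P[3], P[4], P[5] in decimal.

P[1]: E(K, 227) = 196; 229 ⊕ 196 = 33.
P[2]: E(K, 229) = 198; 184 ⊕ 198 = 126.
P[3]: E(K, 184) = 153; 222 ⊕ 153 = 71.
P[4]: E(K, 222) = 191; 182 ⊕ 191 = 9.
P[5]: E(K, 182) = 151; 22 ⊕ 151 = 129.

P[1] = 33, P[2] = 126, P[3] = 71, P[4] = 9, P[5] = 129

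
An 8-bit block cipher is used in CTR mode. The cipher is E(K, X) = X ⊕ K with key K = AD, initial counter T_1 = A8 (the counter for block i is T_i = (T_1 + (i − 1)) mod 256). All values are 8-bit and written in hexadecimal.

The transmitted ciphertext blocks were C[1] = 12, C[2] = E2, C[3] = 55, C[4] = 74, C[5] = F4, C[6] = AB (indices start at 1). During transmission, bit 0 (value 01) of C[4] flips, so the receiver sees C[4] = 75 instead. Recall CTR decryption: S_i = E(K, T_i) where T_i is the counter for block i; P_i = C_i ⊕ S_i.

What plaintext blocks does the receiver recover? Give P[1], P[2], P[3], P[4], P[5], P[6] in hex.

Only C[4] changed, to 75. In CTR, a change in C_i flips the same bit in P_i only; the keystream is unaffected. Decrypting the received ciphertext:
P[1]: T = A8, S = E(K, T) = 05; 12 ⊕ 05 = 17.
P[2]: T = A9, S = E(K, T) = 04; E2 ⊕ 04 = E6.
P[3]: T = AA, S = E(K, T) = 07; 55 ⊕ 07 = 52.
P[4]: T = AB, S = E(K, T) = 06; 75 ⊕ 06 = 73.
P[5]: T = AC, S = E(K, T) = 01; F4 ⊕ 01 = F5.
P[6]: T = AD, S = E(K, T) = 00; AB ⊕ 00 = AB.
Blocks that differ from the original plaintext: P[4].

P[1] = 17, P[2] = E6, P[3] = 52, P[4] = 73, P[5] = F5, P[6] = AB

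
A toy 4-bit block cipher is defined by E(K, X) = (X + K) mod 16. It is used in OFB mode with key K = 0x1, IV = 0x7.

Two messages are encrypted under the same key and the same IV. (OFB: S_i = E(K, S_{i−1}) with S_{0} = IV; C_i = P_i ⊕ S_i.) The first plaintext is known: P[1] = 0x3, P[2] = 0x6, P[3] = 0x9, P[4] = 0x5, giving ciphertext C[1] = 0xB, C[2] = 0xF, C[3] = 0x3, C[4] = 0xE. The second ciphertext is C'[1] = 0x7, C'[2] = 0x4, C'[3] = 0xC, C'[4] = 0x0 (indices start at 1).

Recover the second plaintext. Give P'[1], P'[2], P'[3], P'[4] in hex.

P'[1] = 0xF, P'[2] = 0xD, P'[3] = 0x6, P'[4] = 0xB

In OFB with a reused IV, both messages share the same keystream S_i, so C_i ⊕ C'_i = P_i ⊕ P'_i and thus P'_i = P_i ⊕ C_i ⊕ C'_i.
P'[1]: 0x3 ⊕ 0xB ⊕ 0x7 = 0xF.
P'[2]: 0x6 ⊕ 0xF ⊕ 0x4 = 0xD.
P'[3]: 0x9 ⊕ 0x3 ⊕ 0xC = 0x6.
P'[4]: 0x5 ⊕ 0xE ⊕ 0x0 = 0xB.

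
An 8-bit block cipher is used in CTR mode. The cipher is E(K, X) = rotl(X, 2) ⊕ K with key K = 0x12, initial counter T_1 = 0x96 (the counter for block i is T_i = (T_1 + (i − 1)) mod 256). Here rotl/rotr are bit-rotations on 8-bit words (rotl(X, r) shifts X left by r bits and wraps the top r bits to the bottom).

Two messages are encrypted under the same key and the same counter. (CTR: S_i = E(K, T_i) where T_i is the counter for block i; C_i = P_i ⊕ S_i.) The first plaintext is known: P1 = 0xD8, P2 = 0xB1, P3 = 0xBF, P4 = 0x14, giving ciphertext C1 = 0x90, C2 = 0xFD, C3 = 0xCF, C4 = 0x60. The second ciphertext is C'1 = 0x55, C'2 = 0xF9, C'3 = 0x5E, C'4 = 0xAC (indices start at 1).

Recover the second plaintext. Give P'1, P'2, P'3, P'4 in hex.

P'1 = 0x1D, P'2 = 0xB5, P'3 = 0x2E, P'4 = 0xD8

In CTR with a reused counter, both messages share the same keystream S_i, so C_i ⊕ C'_i = P_i ⊕ P'_i and thus P'_i = P_i ⊕ C_i ⊕ C'_i.
P'1: 0xD8 ⊕ 0x90 ⊕ 0x55 = 0x1D.
P'2: 0xB1 ⊕ 0xFD ⊕ 0xF9 = 0xB5.
P'3: 0xBF ⊕ 0xCF ⊕ 0x5E = 0x2E.
P'4: 0x14 ⊕ 0x60 ⊕ 0xAC = 0xD8.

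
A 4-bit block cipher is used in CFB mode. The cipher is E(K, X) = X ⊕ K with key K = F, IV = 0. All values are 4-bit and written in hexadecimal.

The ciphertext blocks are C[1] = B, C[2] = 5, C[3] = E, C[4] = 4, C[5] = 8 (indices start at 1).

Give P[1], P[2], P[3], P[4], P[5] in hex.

CFB decryption: P_i = C_i ⊕ E(K, C_{i−1}), with C_{0} = IV.
P[1]: E(K, 0) = F; B ⊕ F = 4.
P[2]: E(K, B) = 4; 5 ⊕ 4 = 1.
P[3]: E(K, 5) = A; E ⊕ A = 4.
P[4]: E(K, E) = 1; 4 ⊕ 1 = 5.
P[5]: E(K, 4) = B; 8 ⊕ B = 3.

P[1] = 4, P[2] = 1, P[3] = 4, P[4] = 5, P[5] = 3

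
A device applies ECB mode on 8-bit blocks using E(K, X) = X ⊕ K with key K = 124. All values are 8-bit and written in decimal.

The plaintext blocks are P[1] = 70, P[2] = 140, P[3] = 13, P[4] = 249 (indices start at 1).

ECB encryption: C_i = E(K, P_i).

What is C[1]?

C[1] = 58

C[1]: E(K, 70) = 58.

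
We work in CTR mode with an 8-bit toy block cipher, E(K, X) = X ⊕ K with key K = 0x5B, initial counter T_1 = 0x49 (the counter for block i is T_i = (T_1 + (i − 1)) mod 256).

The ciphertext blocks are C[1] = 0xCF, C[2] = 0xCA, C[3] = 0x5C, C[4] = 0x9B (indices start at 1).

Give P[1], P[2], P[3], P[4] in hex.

CTR decryption: S_i = E(K, T_i) where T_i is the counter for block i; P_i = C_i ⊕ S_i.
P[1]: T = 0x49, S = E(K, T) = 0x12; 0xCF ⊕ 0x12 = 0xDD.
P[2]: T = 0x4A, S = E(K, T) = 0x11; 0xCA ⊕ 0x11 = 0xDB.
P[3]: T = 0x4B, S = E(K, T) = 0x10; 0x5C ⊕ 0x10 = 0x4C.
P[4]: T = 0x4C, S = E(K, T) = 0x17; 0x9B ⊕ 0x17 = 0x8C.

P[1] = 0xDD, P[2] = 0xDB, P[3] = 0x4C, P[4] = 0x8C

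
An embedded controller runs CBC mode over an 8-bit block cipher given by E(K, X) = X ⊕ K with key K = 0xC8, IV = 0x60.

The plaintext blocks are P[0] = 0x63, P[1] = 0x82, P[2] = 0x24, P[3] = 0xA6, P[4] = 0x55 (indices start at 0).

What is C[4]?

CBC encryption: C_i = E(K, P_i ⊕ C_{i−1}), with C_{−1} = IV.
C[0]: P[0] ⊕ 0x60 = 0x03; E(K, 0x03) = 0xCB.
C[1]: P[1] ⊕ 0xCB = 0x49; E(K, 0x49) = 0x81.
C[2]: P[2] ⊕ 0x81 = 0xA5; E(K, 0xA5) = 0x6D.
C[3]: P[3] ⊕ 0x6D = 0xCB; E(K, 0xCB) = 0x03.
C[4]: P[4] ⊕ 0x03 = 0x56; E(K, 0x56) = 0x9E.

C[4] = 0x9E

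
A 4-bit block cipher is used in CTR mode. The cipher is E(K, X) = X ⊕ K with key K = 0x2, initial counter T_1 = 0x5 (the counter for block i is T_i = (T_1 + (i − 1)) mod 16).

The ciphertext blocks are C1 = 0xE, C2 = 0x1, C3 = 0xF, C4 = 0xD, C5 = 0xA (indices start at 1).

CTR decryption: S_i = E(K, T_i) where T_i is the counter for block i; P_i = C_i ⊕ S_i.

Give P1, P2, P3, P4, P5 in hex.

P1 = 0x9, P2 = 0x5, P3 = 0xA, P4 = 0x7, P5 = 0x1

P1: T = 0x5, S = E(K, T) = 0x7; 0xE ⊕ 0x7 = 0x9.
P2: T = 0x6, S = E(K, T) = 0x4; 0x1 ⊕ 0x4 = 0x5.
P3: T = 0x7, S = E(K, T) = 0x5; 0xF ⊕ 0x5 = 0xA.
P4: T = 0x8, S = E(K, T) = 0xA; 0xD ⊕ 0xA = 0x7.
P5: T = 0x9, S = E(K, T) = 0xB; 0xA ⊕ 0xB = 0x1.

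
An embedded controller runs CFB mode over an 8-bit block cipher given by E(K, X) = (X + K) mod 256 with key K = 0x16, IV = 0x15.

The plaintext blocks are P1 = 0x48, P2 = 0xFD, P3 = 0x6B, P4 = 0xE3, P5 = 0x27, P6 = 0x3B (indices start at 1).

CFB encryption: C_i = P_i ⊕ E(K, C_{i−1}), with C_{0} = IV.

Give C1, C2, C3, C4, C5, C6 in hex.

C1: E(K, 0x15) = 0x2B; 0x48 ⊕ 0x2B = 0x63.
C2: E(K, 0x63) = 0x79; 0xFD ⊕ 0x79 = 0x84.
C3: E(K, 0x84) = 0x9A; 0x6B ⊕ 0x9A = 0xF1.
C4: E(K, 0xF1) = 0x07; 0xE3 ⊕ 0x07 = 0xE4.
C5: E(K, 0xE4) = 0xFA; 0x27 ⊕ 0xFA = 0xDD.
C6: E(K, 0xDD) = 0xF3; 0x3B ⊕ 0xF3 = 0xC8.

C1 = 0x63, C2 = 0x84, C3 = 0xF1, C4 = 0xE4, C5 = 0xDD, C6 = 0xC8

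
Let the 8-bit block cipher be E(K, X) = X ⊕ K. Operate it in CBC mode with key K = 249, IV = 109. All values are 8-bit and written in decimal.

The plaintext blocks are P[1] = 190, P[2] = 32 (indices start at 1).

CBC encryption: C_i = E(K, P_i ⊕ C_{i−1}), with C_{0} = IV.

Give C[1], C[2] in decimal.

C[1]: P[1] ⊕ 109 = 211; E(K, 211) = 42.
C[2]: P[2] ⊕ 42 = 10; E(K, 10) = 243.

C[1] = 42, C[2] = 243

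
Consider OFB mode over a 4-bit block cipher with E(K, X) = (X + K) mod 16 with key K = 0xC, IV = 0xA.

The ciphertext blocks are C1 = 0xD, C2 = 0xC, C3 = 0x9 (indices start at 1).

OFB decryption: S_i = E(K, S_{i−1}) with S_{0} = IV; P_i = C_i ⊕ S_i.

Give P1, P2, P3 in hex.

P1 = 0xB, P2 = 0xE, P3 = 0x7

P1: S = E(K, 0xA) = 0x6; 0xD ⊕ 0x6 = 0xB.
P2: S = E(K, 0x6) = 0x2; 0xC ⊕ 0x2 = 0xE.
P3: S = E(K, 0x2) = 0xE; 0x9 ⊕ 0xE = 0x7.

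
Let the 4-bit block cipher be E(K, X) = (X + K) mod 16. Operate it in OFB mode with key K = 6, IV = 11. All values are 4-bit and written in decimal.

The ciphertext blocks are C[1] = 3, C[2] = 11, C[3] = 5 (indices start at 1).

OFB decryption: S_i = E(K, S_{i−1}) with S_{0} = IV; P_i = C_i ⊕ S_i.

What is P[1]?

P[1]: S = E(K, 11) = 1; 3 ⊕ 1 = 2.

P[1] = 2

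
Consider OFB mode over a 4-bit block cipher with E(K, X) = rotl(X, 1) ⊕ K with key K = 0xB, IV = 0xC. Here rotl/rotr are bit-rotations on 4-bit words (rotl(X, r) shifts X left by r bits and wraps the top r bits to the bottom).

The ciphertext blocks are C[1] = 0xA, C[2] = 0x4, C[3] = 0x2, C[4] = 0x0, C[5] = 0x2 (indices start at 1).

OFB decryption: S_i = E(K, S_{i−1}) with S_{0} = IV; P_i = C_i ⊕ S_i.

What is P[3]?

P[3] = 0x6

P[1]: S = E(K, 0xC) = 0x2; 0xA ⊕ 0x2 = 0x8.
P[2]: S = E(K, 0x2) = 0xF; 0x4 ⊕ 0xF = 0xB.
P[3]: S = E(K, 0xF) = 0x4; 0x2 ⊕ 0x4 = 0x6.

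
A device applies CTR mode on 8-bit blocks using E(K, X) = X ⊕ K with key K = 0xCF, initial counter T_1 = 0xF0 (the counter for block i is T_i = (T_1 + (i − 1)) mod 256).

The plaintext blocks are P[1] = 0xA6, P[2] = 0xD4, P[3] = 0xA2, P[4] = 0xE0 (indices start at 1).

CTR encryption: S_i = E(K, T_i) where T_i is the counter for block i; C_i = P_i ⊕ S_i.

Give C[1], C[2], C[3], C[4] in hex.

C[1] = 0x99, C[2] = 0xEA, C[3] = 0x9F, C[4] = 0xDC

C[1]: T = 0xF0, S = E(K, T) = 0x3F; 0xA6 ⊕ 0x3F = 0x99.
C[2]: T = 0xF1, S = E(K, T) = 0x3E; 0xD4 ⊕ 0x3E = 0xEA.
C[3]: T = 0xF2, S = E(K, T) = 0x3D; 0xA2 ⊕ 0x3D = 0x9F.
C[4]: T = 0xF3, S = E(K, T) = 0x3C; 0xE0 ⊕ 0x3C = 0xDC.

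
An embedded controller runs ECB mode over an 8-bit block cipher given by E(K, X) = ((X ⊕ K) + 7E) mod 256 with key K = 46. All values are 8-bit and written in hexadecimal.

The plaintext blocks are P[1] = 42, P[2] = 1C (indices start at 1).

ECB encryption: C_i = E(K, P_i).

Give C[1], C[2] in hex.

C[1]: E(K, 42) = 82.
C[2]: E(K, 1C) = D8.

C[1] = 82, C[2] = D8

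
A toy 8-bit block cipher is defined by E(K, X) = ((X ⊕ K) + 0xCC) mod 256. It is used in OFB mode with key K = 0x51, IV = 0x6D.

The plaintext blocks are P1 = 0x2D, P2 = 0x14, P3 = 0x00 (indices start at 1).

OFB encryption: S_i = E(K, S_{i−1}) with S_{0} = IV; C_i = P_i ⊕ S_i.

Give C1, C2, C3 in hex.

C1: S = E(K, 0x6D) = 0x08; 0x2D ⊕ 0x08 = 0x25.
C2: S = E(K, 0x08) = 0x25; 0x14 ⊕ 0x25 = 0x31.
C3: S = E(K, 0x25) = 0x40; 0x00 ⊕ 0x40 = 0x40.

C1 = 0x25, C2 = 0x31, C3 = 0x40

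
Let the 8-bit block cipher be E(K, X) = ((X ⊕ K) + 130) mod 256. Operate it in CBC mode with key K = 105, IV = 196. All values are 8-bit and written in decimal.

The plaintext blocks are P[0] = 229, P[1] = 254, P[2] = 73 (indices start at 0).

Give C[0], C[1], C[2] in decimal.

C[0] = 202, C[1] = 223, C[2] = 129

CBC encryption: C_i = E(K, P_i ⊕ C_{i−1}), with C_{−1} = IV.
C[0]: P[0] ⊕ 196 = 33; E(K, 33) = 202.
C[1]: P[1] ⊕ 202 = 52; E(K, 52) = 223.
C[2]: P[2] ⊕ 223 = 150; E(K, 150) = 129.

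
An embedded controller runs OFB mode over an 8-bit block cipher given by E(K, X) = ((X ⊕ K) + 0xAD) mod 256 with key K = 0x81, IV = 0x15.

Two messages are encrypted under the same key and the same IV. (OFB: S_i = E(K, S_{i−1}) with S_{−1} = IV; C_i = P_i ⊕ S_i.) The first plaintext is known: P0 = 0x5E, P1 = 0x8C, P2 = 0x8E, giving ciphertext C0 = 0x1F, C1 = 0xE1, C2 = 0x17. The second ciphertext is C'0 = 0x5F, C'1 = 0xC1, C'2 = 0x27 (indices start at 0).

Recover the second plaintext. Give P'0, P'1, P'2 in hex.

In OFB with a reused IV, both messages share the same keystream S_i, so C_i ⊕ C'_i = P_i ⊕ P'_i and thus P'_i = P_i ⊕ C_i ⊕ C'_i.
P'0: 0x5E ⊕ 0x1F ⊕ 0x5F = 0x1E.
P'1: 0x8C ⊕ 0xE1 ⊕ 0xC1 = 0xAC.
P'2: 0x8E ⊕ 0x17 ⊕ 0x27 = 0xBE.

P'0 = 0x1E, P'1 = 0xAC, P'2 = 0xBE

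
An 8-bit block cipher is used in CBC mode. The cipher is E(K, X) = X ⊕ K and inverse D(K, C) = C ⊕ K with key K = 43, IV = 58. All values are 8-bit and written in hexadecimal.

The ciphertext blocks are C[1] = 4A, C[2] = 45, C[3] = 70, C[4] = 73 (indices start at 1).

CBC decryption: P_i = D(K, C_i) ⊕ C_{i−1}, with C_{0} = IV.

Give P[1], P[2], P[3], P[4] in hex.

P[1]: D(K, 4A) = 09; 09 ⊕ 58 = 51.
P[2]: D(K, 45) = 06; 06 ⊕ 4A = 4C.
P[3]: D(K, 70) = 33; 33 ⊕ 45 = 76.
P[4]: D(K, 73) = 30; 30 ⊕ 70 = 40.

P[1] = 51, P[2] = 4C, P[3] = 76, P[4] = 40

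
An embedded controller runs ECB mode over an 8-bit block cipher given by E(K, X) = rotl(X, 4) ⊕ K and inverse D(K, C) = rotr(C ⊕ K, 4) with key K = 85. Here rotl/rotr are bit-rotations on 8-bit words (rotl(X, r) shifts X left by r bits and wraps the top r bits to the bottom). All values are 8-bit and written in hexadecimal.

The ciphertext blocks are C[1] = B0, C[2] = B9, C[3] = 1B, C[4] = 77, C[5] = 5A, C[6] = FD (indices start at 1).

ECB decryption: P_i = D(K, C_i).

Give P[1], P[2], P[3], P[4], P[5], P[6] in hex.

P[1]: D(K, B0) = 53.
P[2]: D(K, B9) = C3.
P[3]: D(K, 1B) = E9.
P[4]: D(K, 77) = 2F.
P[5]: D(K, 5A) = FD.
P[6]: D(K, FD) = 87.

P[1] = 53, P[2] = C3, P[3] = E9, P[4] = 2F, P[5] = FD, P[6] = 87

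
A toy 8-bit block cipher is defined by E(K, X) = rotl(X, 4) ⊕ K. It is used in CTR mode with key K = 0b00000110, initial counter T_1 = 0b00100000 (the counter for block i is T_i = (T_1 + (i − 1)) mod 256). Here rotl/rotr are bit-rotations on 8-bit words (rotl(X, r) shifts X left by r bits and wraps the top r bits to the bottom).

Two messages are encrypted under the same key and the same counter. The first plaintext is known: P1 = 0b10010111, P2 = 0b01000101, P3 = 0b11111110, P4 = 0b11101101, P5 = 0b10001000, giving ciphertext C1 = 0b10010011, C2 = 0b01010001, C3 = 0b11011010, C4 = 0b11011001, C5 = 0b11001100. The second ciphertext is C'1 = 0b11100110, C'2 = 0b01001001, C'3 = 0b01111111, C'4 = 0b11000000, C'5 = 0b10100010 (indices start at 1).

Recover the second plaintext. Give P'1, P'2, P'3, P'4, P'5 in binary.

In CTR with a reused counter, both messages share the same keystream S_i, so C_i ⊕ C'_i = P_i ⊕ P'_i and thus P'_i = P_i ⊕ C_i ⊕ C'_i.
P'1: 0b10010111 ⊕ 0b10010011 ⊕ 0b11100110 = 0b11100010.
P'2: 0b01000101 ⊕ 0b01010001 ⊕ 0b01001001 = 0b01011101.
P'3: 0b11111110 ⊕ 0b11011010 ⊕ 0b01111111 = 0b01011011.
P'4: 0b11101101 ⊕ 0b11011001 ⊕ 0b11000000 = 0b11110100.
P'5: 0b10001000 ⊕ 0b11001100 ⊕ 0b10100010 = 0b11100110.

P'1 = 0b11100010, P'2 = 0b01011101, P'3 = 0b01011011, P'4 = 0b11110100, P'5 = 0b11100110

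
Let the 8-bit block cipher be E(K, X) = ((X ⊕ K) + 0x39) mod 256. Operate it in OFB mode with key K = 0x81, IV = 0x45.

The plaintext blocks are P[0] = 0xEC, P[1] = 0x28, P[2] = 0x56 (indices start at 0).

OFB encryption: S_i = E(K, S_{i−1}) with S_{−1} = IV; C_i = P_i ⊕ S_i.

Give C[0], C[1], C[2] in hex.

C[0]: S = E(K, 0x45) = 0xFD; 0xEC ⊕ 0xFD = 0x11.
C[1]: S = E(K, 0xFD) = 0xB5; 0x28 ⊕ 0xB5 = 0x9D.
C[2]: S = E(K, 0xB5) = 0x6D; 0x56 ⊕ 0x6D = 0x3B.

C[0] = 0x11, C[1] = 0x9D, C[2] = 0x3B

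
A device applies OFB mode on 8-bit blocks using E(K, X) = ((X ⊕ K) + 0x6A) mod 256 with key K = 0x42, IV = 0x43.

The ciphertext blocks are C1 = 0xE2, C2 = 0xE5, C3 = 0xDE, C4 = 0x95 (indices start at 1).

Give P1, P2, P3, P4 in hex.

OFB decryption: S_i = E(K, S_{i−1}) with S_{0} = IV; P_i = C_i ⊕ S_i.
P1: S = E(K, 0x43) = 0x6B; 0xE2 ⊕ 0x6B = 0x89.
P2: S = E(K, 0x6B) = 0x93; 0xE5 ⊕ 0x93 = 0x76.
P3: S = E(K, 0x93) = 0x3B; 0xDE ⊕ 0x3B = 0xE5.
P4: S = E(K, 0x3B) = 0xE3; 0x95 ⊕ 0xE3 = 0x76.

P1 = 0x89, P2 = 0x76, P3 = 0xE5, P4 = 0x76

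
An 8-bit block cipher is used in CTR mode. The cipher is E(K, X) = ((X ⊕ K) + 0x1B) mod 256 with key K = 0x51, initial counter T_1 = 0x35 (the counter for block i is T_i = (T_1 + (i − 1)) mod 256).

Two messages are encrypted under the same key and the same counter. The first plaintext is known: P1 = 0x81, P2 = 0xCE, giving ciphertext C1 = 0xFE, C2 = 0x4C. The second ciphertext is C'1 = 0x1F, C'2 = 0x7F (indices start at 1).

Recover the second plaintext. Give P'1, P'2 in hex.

In CTR with a reused counter, both messages share the same keystream S_i, so C_i ⊕ C'_i = P_i ⊕ P'_i and thus P'_i = P_i ⊕ C_i ⊕ C'_i.
P'1: 0x81 ⊕ 0xFE ⊕ 0x1F = 0x60.
P'2: 0xCE ⊕ 0x4C ⊕ 0x7F = 0xFD.

P'1 = 0x60, P'2 = 0xFD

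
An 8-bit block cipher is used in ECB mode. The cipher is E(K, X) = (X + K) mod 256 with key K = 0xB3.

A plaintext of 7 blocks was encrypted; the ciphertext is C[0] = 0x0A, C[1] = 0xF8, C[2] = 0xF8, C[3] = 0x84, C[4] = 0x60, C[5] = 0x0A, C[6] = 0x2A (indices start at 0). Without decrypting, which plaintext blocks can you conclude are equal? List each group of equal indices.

P[0] = P[5]; P[1] = P[2]

ECB encrypts each block independently with the same key, so equal ciphertext blocks imply equal plaintext blocks.
C[0] = C[5] = 0x0A, so P[0] = P[5].
C[1] = C[2] = 0xF8, so P[1] = P[2].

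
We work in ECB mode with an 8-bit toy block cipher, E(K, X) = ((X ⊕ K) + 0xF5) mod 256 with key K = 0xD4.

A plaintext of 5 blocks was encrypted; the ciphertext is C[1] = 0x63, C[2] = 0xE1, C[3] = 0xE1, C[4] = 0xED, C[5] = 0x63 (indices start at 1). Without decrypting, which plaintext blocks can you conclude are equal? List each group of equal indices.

ECB encrypts each block independently with the same key, so equal ciphertext blocks imply equal plaintext blocks.
C[1] = C[5] = 0x63, so P[1] = P[5].
C[2] = C[3] = 0xE1, so P[2] = P[3].

P[1] = P[5]; P[2] = P[3]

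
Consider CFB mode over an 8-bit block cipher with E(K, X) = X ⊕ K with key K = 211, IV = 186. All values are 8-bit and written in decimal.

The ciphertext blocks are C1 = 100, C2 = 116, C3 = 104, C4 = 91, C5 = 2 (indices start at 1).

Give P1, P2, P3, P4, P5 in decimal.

P1 = 13, P2 = 195, P3 = 207, P4 = 224, P5 = 138

CFB decryption: P_i = C_i ⊕ E(K, C_{i−1}), with C_{0} = IV.
P1: E(K, 186) = 105; 100 ⊕ 105 = 13.
P2: E(K, 100) = 183; 116 ⊕ 183 = 195.
P3: E(K, 116) = 167; 104 ⊕ 167 = 207.
P4: E(K, 104) = 187; 91 ⊕ 187 = 224.
P5: E(K, 91) = 136; 2 ⊕ 136 = 138.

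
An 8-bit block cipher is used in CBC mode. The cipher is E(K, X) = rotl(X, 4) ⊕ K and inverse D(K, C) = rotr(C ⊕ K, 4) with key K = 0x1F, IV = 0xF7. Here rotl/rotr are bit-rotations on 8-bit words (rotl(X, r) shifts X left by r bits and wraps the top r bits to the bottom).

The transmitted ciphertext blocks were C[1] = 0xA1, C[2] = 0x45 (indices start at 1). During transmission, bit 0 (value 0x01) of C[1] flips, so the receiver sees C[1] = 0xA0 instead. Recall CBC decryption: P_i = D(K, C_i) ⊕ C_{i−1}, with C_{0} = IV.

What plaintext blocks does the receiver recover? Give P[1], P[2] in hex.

P[1] = 0x0C, P[2] = 0x05

Only C[1] changed, to 0xA0. In CBC, a change in C_i garbles P_i and flips the same bit in P_{i+1}. Decrypting the received ciphertext:
P[1]: D(K, 0xA0) = 0xFB; 0xFB ⊕ 0xF7 = 0x0C.
P[2]: D(K, 0x45) = 0xA5; 0xA5 ⊕ 0xA0 = 0x05.
Blocks that differ from the original plaintext: P[1], P[2].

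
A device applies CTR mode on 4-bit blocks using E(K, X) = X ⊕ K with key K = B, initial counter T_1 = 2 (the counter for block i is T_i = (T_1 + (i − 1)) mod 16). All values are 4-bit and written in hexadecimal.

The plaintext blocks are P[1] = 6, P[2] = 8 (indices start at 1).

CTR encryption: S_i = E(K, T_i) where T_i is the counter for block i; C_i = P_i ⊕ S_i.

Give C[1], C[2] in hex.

C[1]: T = 2, S = E(K, T) = 9; 6 ⊕ 9 = F.
C[2]: T = 3, S = E(K, T) = 8; 8 ⊕ 8 = 0.

C[1] = F, C[2] = 0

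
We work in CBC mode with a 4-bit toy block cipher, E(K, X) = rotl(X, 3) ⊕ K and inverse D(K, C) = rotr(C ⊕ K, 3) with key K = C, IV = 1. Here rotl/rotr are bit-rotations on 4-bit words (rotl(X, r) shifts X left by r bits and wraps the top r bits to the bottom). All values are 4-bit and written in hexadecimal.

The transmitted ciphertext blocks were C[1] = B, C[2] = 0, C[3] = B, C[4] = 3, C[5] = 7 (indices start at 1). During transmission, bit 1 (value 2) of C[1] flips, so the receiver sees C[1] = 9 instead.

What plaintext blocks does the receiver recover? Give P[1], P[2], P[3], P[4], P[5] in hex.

P[1] = B, P[2] = 0, P[3] = E, P[4] = 4, P[5] = 4

CBC decryption: P_i = D(K, C_i) ⊕ C_{i−1}, with C_{0} = IV.
Only C[1] changed, to 9. In CBC, a change in C_i garbles P_i and flips the same bit in P_{i+1}. Decrypting the received ciphertext:
P[1]: D(K, 9) = A; A ⊕ 1 = B.
P[2]: D(K, 0) = 9; 9 ⊕ 9 = 0.
P[3]: D(K, B) = E; E ⊕ 0 = E.
P[4]: D(K, 3) = F; F ⊕ B = 4.
P[5]: D(K, 7) = 7; 7 ⊕ 3 = 4.
Blocks that differ from the original plaintext: P[1], P[2].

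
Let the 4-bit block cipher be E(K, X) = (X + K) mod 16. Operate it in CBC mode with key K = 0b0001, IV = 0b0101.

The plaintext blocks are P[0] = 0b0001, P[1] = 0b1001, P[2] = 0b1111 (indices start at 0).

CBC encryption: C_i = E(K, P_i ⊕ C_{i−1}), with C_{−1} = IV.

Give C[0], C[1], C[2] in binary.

C[0] = 0b0101, C[1] = 0b1101, C[2] = 0b0011

C[0]: P[0] ⊕ 0b0101 = 0b0100; E(K, 0b0100) = 0b0101.
C[1]: P[1] ⊕ 0b0101 = 0b1100; E(K, 0b1100) = 0b1101.
C[2]: P[2] ⊕ 0b1101 = 0b0010; E(K, 0b0010) = 0b0011.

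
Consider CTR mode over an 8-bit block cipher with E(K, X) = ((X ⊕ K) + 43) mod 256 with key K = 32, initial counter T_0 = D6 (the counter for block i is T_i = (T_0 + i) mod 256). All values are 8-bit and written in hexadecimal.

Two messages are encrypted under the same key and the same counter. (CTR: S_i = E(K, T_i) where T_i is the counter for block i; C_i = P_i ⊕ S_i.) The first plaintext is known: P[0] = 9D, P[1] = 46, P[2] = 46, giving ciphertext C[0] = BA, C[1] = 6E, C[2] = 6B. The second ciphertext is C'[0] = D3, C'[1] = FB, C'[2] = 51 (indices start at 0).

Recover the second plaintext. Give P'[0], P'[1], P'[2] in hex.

In CTR with a reused counter, both messages share the same keystream S_i, so C_i ⊕ C'_i = P_i ⊕ P'_i and thus P'_i = P_i ⊕ C_i ⊕ C'_i.
P'[0]: 9D ⊕ BA ⊕ D3 = F4.
P'[1]: 46 ⊕ 6E ⊕ FB = D3.
P'[2]: 46 ⊕ 6B ⊕ 51 = 7C.

P'[0] = F4, P'[1] = D3, P'[2] = 7C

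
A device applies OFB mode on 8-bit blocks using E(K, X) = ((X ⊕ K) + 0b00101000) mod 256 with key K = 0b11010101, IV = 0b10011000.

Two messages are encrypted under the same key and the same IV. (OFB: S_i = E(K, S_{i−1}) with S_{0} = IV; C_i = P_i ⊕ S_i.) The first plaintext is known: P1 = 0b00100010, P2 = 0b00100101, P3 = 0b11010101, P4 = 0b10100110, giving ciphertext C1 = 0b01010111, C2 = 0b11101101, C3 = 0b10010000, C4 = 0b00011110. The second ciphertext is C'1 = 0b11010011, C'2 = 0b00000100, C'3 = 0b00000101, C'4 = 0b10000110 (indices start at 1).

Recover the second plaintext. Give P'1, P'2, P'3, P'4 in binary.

P'1 = 0b10100110, P'2 = 0b11001100, P'3 = 0b01000000, P'4 = 0b00111110

In OFB with a reused IV, both messages share the same keystream S_i, so C_i ⊕ C'_i = P_i ⊕ P'_i and thus P'_i = P_i ⊕ C_i ⊕ C'_i.
P'1: 0b00100010 ⊕ 0b01010111 ⊕ 0b11010011 = 0b10100110.
P'2: 0b00100101 ⊕ 0b11101101 ⊕ 0b00000100 = 0b11001100.
P'3: 0b11010101 ⊕ 0b10010000 ⊕ 0b00000101 = 0b01000000.
P'4: 0b10100110 ⊕ 0b00011110 ⊕ 0b10000110 = 0b00111110.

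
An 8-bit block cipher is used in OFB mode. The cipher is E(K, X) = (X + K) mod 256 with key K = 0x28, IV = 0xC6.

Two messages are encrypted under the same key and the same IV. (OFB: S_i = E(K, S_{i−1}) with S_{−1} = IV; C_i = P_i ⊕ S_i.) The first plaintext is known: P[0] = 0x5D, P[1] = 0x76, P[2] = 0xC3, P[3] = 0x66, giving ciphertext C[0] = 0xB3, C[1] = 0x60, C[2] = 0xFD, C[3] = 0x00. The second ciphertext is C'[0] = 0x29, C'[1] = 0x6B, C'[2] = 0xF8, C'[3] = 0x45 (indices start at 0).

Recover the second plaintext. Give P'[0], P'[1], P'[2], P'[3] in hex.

In OFB with a reused IV, both messages share the same keystream S_i, so C_i ⊕ C'_i = P_i ⊕ P'_i and thus P'_i = P_i ⊕ C_i ⊕ C'_i.
P'[0]: 0x5D ⊕ 0xB3 ⊕ 0x29 = 0xC7.
P'[1]: 0x76 ⊕ 0x60 ⊕ 0x6B = 0x7D.
P'[2]: 0xC3 ⊕ 0xFD ⊕ 0xF8 = 0xC6.
P'[3]: 0x66 ⊕ 0x00 ⊕ 0x45 = 0x23.

P'[0] = 0xC7, P'[1] = 0x7D, P'[2] = 0xC6, P'[3] = 0x23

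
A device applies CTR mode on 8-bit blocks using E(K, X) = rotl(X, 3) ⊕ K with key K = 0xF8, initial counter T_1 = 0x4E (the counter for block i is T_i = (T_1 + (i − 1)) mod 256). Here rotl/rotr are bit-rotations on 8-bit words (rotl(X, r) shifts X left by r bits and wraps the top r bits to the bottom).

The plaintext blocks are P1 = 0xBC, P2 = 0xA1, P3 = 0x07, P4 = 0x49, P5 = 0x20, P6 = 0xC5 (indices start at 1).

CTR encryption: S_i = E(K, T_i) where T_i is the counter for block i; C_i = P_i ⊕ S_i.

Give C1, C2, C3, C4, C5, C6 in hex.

C1 = 0x36, C2 = 0x23, C3 = 0x7D, C4 = 0x3B, C5 = 0x4A, C6 = 0xA7

C1: T = 0x4E, S = E(K, T) = 0x8A; 0xBC ⊕ 0x8A = 0x36.
C2: T = 0x4F, S = E(K, T) = 0x82; 0xA1 ⊕ 0x82 = 0x23.
C3: T = 0x50, S = E(K, T) = 0x7A; 0x07 ⊕ 0x7A = 0x7D.
C4: T = 0x51, S = E(K, T) = 0x72; 0x49 ⊕ 0x72 = 0x3B.
C5: T = 0x52, S = E(K, T) = 0x6A; 0x20 ⊕ 0x6A = 0x4A.
C6: T = 0x53, S = E(K, T) = 0x62; 0xC5 ⊕ 0x62 = 0xA7.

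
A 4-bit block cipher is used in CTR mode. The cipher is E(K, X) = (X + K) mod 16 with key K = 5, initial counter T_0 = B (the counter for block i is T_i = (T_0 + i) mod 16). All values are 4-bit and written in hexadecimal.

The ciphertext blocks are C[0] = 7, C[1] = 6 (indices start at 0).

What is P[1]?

CTR decryption: S_i = E(K, T_i) where T_i is the counter for block i; P_i = C_i ⊕ S_i.
P[1]: T = C, S = E(K, T) = 1; 6 ⊕ 1 = 7.

P[1] = 7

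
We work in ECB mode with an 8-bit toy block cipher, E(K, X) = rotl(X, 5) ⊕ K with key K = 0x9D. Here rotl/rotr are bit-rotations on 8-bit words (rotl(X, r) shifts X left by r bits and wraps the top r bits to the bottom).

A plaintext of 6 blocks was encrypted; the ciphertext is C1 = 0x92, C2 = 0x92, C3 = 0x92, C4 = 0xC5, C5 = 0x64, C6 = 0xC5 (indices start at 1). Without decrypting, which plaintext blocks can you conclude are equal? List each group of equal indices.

ECB encrypts each block independently with the same key, so equal ciphertext blocks imply equal plaintext blocks.
C1 = C2 = C3 = 0x92, so P1 = P2 = P3.
C4 = C6 = 0xC5, so P4 = P6.

P1 = P2 = P3; P4 = P6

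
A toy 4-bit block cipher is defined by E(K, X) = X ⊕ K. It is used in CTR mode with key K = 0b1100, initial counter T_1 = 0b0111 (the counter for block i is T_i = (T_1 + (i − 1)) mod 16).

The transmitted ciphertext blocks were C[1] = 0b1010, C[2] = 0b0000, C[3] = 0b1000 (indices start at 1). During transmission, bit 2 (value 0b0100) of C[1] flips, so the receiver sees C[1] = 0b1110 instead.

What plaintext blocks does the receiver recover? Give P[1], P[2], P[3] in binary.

CTR decryption: S_i = E(K, T_i) where T_i is the counter for block i; P_i = C_i ⊕ S_i.
Only C[1] changed, to 0b1110. In CTR, a change in C_i flips the same bit in P_i only; the keystream is unaffected. Decrypting the received ciphertext:
P[1]: T = 0b0111, S = E(K, T) = 0b1011; 0b1110 ⊕ 0b1011 = 0b0101.
P[2]: T = 0b1000, S = E(K, T) = 0b0100; 0b0000 ⊕ 0b0100 = 0b0100.
P[3]: T = 0b1001, S = E(K, T) = 0b0101; 0b1000 ⊕ 0b0101 = 0b1101.
Blocks that differ from the original plaintext: P[1].

P[1] = 0b0101, P[2] = 0b0100, P[3] = 0b1101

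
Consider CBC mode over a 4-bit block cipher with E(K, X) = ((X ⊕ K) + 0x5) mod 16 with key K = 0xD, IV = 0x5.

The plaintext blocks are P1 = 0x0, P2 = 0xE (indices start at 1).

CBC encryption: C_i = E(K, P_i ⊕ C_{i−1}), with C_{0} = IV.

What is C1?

C1 = 0xD

C1: P1 ⊕ 0x5 = 0x5; E(K, 0x5) = 0xD.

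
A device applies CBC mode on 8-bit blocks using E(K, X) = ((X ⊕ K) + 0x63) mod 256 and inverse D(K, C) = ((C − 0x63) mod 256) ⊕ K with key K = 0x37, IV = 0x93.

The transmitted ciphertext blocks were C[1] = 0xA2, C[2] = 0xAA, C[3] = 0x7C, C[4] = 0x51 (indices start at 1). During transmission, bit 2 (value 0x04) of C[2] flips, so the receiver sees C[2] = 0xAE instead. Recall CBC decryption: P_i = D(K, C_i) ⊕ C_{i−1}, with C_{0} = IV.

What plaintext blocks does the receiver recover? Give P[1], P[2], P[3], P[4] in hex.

P[1] = 0x9B, P[2] = 0xDE, P[3] = 0x80, P[4] = 0xA5

Only C[2] changed, to 0xAE. In CBC, a change in C_i garbles P_i and flips the same bit in P_{i+1}. Decrypting the received ciphertext:
P[1]: D(K, 0xA2) = 0x08; 0x08 ⊕ 0x93 = 0x9B.
P[2]: D(K, 0xAE) = 0x7C; 0x7C ⊕ 0xA2 = 0xDE.
P[3]: D(K, 0x7C) = 0x2E; 0x2E ⊕ 0xAE = 0x80.
P[4]: D(K, 0x51) = 0xD9; 0xD9 ⊕ 0x7C = 0xA5.
Blocks that differ from the original plaintext: P[2], P[3].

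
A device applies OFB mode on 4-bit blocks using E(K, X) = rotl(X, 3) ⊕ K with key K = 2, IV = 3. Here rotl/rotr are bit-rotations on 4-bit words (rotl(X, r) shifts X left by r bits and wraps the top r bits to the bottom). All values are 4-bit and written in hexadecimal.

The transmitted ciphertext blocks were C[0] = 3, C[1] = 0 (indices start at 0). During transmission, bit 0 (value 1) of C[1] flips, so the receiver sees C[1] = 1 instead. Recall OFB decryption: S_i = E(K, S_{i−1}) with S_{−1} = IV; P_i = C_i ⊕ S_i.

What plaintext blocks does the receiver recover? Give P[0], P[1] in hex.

Only C[1] changed, to 1. In OFB, a change in C_i flips the same bit in P_i only; the keystream is unaffected. Decrypting the received ciphertext:
P[0]: S = E(K, 3) = B; 3 ⊕ B = 8.
P[1]: S = E(K, B) = F; 1 ⊕ F = E.
Blocks that differ from the original plaintext: P[1].

P[0] = 8, P[1] = E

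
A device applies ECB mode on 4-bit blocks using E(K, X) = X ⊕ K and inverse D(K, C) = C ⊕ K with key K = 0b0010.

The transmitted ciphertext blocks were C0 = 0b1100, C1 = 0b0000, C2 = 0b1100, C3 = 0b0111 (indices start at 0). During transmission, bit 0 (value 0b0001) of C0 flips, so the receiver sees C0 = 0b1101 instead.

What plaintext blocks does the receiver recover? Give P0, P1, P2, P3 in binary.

P0 = 0b1111, P1 = 0b0010, P2 = 0b1110, P3 = 0b0101

ECB decryption: P_i = D(K, C_i).
Only C0 changed, to 0b1101. In ECB, a change in C_i affects only P_i. Decrypting the received ciphertext:
P0: D(K, 0b1101) = 0b1111.
P1: D(K, 0b0000) = 0b0010.
P2: D(K, 0b1100) = 0b1110.
P3: D(K, 0b0111) = 0b0101.
Blocks that differ from the original plaintext: P0.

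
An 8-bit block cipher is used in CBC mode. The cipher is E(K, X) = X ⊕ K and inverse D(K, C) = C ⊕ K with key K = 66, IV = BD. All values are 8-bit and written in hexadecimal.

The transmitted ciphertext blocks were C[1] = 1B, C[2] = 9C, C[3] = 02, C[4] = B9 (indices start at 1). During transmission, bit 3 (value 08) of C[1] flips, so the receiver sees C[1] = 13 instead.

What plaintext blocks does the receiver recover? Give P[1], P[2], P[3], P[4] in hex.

CBC decryption: P_i = D(K, C_i) ⊕ C_{i−1}, with C_{0} = IV.
Only C[1] changed, to 13. In CBC, a change in C_i garbles P_i and flips the same bit in P_{i+1}. Decrypting the received ciphertext:
P[1]: D(K, 13) = 75; 75 ⊕ BD = C8.
P[2]: D(K, 9C) = FA; FA ⊕ 13 = E9.
P[3]: D(K, 02) = 64; 64 ⊕ 9C = F8.
P[4]: D(K, B9) = DF; DF ⊕ 02 = DD.
Blocks that differ from the original plaintext: P[1], P[2].

P[1] = C8, P[2] = E9, P[3] = F8, P[4] = DD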